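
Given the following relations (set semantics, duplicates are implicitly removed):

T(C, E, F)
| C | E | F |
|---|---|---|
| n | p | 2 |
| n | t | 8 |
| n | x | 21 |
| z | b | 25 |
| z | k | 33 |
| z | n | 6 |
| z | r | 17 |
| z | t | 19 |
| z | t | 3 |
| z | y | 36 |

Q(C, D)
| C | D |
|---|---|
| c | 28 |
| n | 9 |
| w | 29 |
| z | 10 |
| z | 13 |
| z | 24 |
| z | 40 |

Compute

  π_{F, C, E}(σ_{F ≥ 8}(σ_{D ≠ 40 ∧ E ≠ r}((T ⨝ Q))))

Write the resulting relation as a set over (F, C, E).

{(19, z, t), (21, n, x), (25, z, b), (33, z, k), (36, z, y), (8, n, t)}

Joining T and Q on C yields {(n, p, 2, 9), (n, t, 8, 9), (n, x, 21, 9), (z, b, 25, 10), (z, b, 25, 13), (z, b, 25, 24), (z, b, 25, 40), (z, k, 33, 10), (z, k, 33, 13), (z, k, 33, 24), (z, k, 33, 40), (z, n, 6, 10), (z, n, 6, 13), (z, n, 6, 24), (z, n, 6, 40), (z, r, 17, 10), (z, r, 17, 13), (z, r, 17, 24), (z, r, 17, 40), (z, t, 19, 10), (z, t, 19, 13), (z, t, 19, 24), (z, t, 19, 40), (z, t, 3, 10), (z, t, 3, 13), (z, t, 3, 24), (z, t, 3, 40), (z, y, 36, 10), (z, y, 36, 13), (z, y, 36, 24), (z, y, 36, 40)}.
Filtering on D ≠ 40 ∧ E ≠ r leaves {(n, p, 2, 9), (n, t, 8, 9), (n, x, 21, 9), (z, b, 25, 10), (z, b, 25, 13), (z, b, 25, 24), (z, k, 33, 10), (z, k, 33, 13), (z, k, 33, 24), (z, n, 6, 10), (z, n, 6, 13), (z, n, 6, 24), (z, t, 19, 10), (z, t, 19, 13), (z, t, 19, 24), (z, t, 3, 10), (z, t, 3, 13), (z, t, 3, 24), (z, y, 36, 10), (z, y, 36, 13), (z, y, 36, 24)}.
Filtering on F ≥ 8 leaves {(n, t, 8, 9), (n, x, 21, 9), (z, b, 25, 10), (z, b, 25, 13), (z, b, 25, 24), (z, k, 33, 10), (z, k, 33, 13), (z, k, 33, 24), (z, t, 19, 10), (z, t, 19, 13), (z, t, 19, 24), (z, y, 36, 10), (z, y, 36, 13), (z, y, 36, 24)}.
π[F, C, E]: project onto (F, C, E) (8 duplicate(s) eliminated) → {(19, z, t), (21, n, x), (25, z, b), (33, z, k), (36, z, y), (8, n, t)}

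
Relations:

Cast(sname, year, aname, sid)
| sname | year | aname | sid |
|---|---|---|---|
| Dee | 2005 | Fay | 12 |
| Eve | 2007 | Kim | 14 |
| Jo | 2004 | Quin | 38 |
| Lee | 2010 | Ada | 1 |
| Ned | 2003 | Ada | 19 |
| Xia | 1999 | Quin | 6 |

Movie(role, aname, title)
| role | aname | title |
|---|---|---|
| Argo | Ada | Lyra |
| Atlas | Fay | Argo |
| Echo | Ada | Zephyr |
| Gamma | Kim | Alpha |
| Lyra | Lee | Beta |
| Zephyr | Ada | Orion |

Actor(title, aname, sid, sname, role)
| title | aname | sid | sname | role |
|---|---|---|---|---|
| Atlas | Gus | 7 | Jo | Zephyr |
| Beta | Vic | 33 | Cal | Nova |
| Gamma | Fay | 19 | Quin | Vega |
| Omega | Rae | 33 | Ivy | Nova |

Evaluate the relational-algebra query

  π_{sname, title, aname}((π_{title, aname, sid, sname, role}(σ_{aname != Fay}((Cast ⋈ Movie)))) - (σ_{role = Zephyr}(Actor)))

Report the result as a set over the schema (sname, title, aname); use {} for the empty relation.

{(Eve, Alpha, Kim), (Lee, Lyra, Ada), (Lee, Orion, Ada), (Lee, Zephyr, Ada), (Ned, Lyra, Ada), (Ned, Orion, Ada), (Ned, Zephyr, Ada)}

Natural join on aname: {(Dee, 2005, Fay, 12, Atlas, Argo), (Eve, 2007, Kim, 14, Gamma, Alpha), (Lee, 2010, Ada, 1, Argo, Lyra), (Lee, 2010, Ada, 1, Echo, Zephyr), (Lee, 2010, Ada, 1, Zephyr, Orion), (Ned, 2003, Ada, 19, Argo, Lyra), (Ned, 2003, Ada, 19, Echo, Zephyr), (Ned, 2003, Ada, 19, Zephyr, Orion)}
Filtering on aname != Fay leaves {(Eve, 2007, Kim, 14, Gamma, Alpha), (Lee, 2010, Ada, 1, Argo, Lyra), (Lee, 2010, Ada, 1, Echo, Zephyr), (Lee, 2010, Ada, 1, Zephyr, Orion), (Ned, 2003, Ada, 19, Argo, Lyra), (Ned, 2003, Ada, 19, Echo, Zephyr), (Ned, 2003, Ada, 19, Zephyr, Orion)}.
π[title, aname, sid, sname, role]: project onto (title, aname, sid, sname, role) → {(Alpha, Kim, 14, Eve, Gamma), (Lyra, Ada, 1, Lee, Argo), (Lyra, Ada, 19, Ned, Argo), (Orion, Ada, 1, Lee, Zephyr), (Orion, Ada, 19, Ned, Zephyr), (Zephyr, Ada, 1, Lee, Echo), (Zephyr, Ada, 19, Ned, Echo)}
Filtering on role = Zephyr leaves {(Atlas, Gus, 7, Jo, Zephyr)}.
Taking the difference: {(Alpha, Kim, 14, Eve, Gamma), (Lyra, Ada, 1, Lee, Argo), (Lyra, Ada, 19, Ned, Argo), (Orion, Ada, 1, Lee, Zephyr), (Orion, Ada, 19, Ned, Zephyr), (Zephyr, Ada, 1, Lee, Echo), (Zephyr, Ada, 19, Ned, Echo)}
π[sname, title, aname]: project onto (sname, title, aname) → {(Eve, Alpha, Kim), (Lee, Lyra, Ada), (Lee, Orion, Ada), (Lee, Zephyr, Ada), (Ned, Lyra, Ada), (Ned, Orion, Ada), (Ned, Zephyr, Ada)}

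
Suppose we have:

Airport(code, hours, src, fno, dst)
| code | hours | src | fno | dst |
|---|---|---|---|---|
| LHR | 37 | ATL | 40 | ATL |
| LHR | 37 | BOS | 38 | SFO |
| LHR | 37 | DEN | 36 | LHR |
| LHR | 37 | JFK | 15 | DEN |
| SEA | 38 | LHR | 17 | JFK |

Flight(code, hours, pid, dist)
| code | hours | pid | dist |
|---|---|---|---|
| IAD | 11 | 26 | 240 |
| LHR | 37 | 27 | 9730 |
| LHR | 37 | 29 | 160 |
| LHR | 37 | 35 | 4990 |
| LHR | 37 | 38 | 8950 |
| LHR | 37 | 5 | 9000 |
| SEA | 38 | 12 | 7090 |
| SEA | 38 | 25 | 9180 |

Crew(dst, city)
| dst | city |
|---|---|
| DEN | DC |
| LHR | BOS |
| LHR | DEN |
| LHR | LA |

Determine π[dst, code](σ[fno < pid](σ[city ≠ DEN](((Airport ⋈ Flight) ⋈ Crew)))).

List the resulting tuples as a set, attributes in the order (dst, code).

{(DEN, LHR), (LHR, LHR)}

Natural join on code, hours: {(LHR, 37, ATL, 40, ATL, 27, 9730), (LHR, 37, ATL, 40, ATL, 29, 160), (LHR, 37, ATL, 40, ATL, 35, 4990), (LHR, 37, ATL, 40, ATL, 38, 8950), (LHR, 37, ATL, 40, ATL, 5, 9000), (LHR, 37, BOS, 38, SFO, 27, 9730), (LHR, 37, BOS, 38, SFO, 29, 160), (LHR, 37, BOS, 38, SFO, 35, 4990), (LHR, 37, BOS, 38, SFO, 38, 8950), (LHR, 37, BOS, 38, SFO, 5, 9000), (LHR, 37, DEN, 36, LHR, 27, 9730), (LHR, 37, DEN, 36, LHR, 29, 160), (LHR, 37, DEN, 36, LHR, 35, 4990), (LHR, 37, DEN, 36, LHR, 38, 8950), (LHR, 37, DEN, 36, LHR, 5, 9000), (LHR, 37, JFK, 15, DEN, 27, 9730), (LHR, 37, JFK, 15, DEN, 29, 160), (LHR, 37, JFK, 15, DEN, 35, 4990), (LHR, 37, JFK, 15, DEN, 38, 8950), (LHR, 37, JFK, 15, DEN, 5, 9000), (SEA, 38, LHR, 17, JFK, 12, 7090), (SEA, 38, LHR, 17, JFK, 25, 9180)}
Natural join on dst: {(LHR, 37, DEN, 36, LHR, 27, 9730, BOS), (LHR, 37, DEN, 36, LHR, 27, 9730, DEN), (LHR, 37, DEN, 36, LHR, 27, 9730, LA), (LHR, 37, DEN, 36, LHR, 29, 160, BOS), (LHR, 37, DEN, 36, LHR, 29, 160, DEN), (LHR, 37, DEN, 36, LHR, 29, 160, LA), (LHR, 37, DEN, 36, LHR, 35, 4990, BOS), (LHR, 37, DEN, 36, LHR, 35, 4990, DEN), (LHR, 37, DEN, 36, LHR, 35, 4990, LA), (LHR, 37, DEN, 36, LHR, 38, 8950, BOS), (LHR, 37, DEN, 36, LHR, 38, 8950, DEN), (LHR, 37, DEN, 36, LHR, 38, 8950, LA), (LHR, 37, DEN, 36, LHR, 5, 9000, BOS), (LHR, 37, DEN, 36, LHR, 5, 9000, DEN), (LHR, 37, DEN, 36, LHR, 5, 9000, LA), (LHR, 37, JFK, 15, DEN, 27, 9730, DC), (LHR, 37, JFK, 15, DEN, 29, 160, DC), (LHR, 37, JFK, 15, DEN, 35, 4990, DC), (LHR, 37, JFK, 15, DEN, 38, 8950, DC), (LHR, 37, JFK, 15, DEN, 5, 9000, DC)}
Filtering on city ≠ DEN leaves {(LHR, 37, DEN, 36, LHR, 27, 9730, BOS), (LHR, 37, DEN, 36, LHR, 27, 9730, LA), (LHR, 37, DEN, 36, LHR, 29, 160, BOS), (LHR, 37, DEN, 36, LHR, 29, 160, LA), (LHR, 37, DEN, 36, LHR, 35, 4990, BOS), (LHR, 37, DEN, 36, LHR, 35, 4990, LA), (LHR, 37, DEN, 36, LHR, 38, 8950, BOS), (LHR, 37, DEN, 36, LHR, 38, 8950, LA), (LHR, 37, DEN, 36, LHR, 5, 9000, BOS), (LHR, 37, DEN, 36, LHR, 5, 9000, LA), (LHR, 37, JFK, 15, DEN, 27, 9730, DC), (LHR, 37, JFK, 15, DEN, 29, 160, DC), (LHR, 37, JFK, 15, DEN, 35, 4990, DC), (LHR, 37, JFK, 15, DEN, 38, 8950, DC), (LHR, 37, JFK, 15, DEN, 5, 9000, DC)}.
Filtering on fno < pid leaves {(LHR, 37, DEN, 36, LHR, 38, 8950, BOS), (LHR, 37, DEN, 36, LHR, 38, 8950, LA), (LHR, 37, JFK, 15, DEN, 27, 9730, DC), (LHR, 37, JFK, 15, DEN, 29, 160, DC), (LHR, 37, JFK, 15, DEN, 35, 4990, DC), (LHR, 37, JFK, 15, DEN, 38, 8950, DC)}.
π[dst, code]: project onto (dst, code) (4 duplicate(s) eliminated) → {(DEN, LHR), (LHR, LHR)}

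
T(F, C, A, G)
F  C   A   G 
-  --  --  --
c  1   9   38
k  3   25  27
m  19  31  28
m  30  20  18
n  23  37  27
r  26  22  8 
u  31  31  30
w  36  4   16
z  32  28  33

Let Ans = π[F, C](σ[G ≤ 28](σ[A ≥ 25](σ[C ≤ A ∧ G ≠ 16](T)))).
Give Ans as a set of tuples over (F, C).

{(k, 3), (m, 19), (n, 23)}

σ[C ≤ A ∧ G ≠ 16]: keep tuples satisfying C ≤ A ∧ G ≠ 16 → {(c, 1, 9, 38), (k, 3, 25, 27), (m, 19, 31, 28), (n, 23, 37, 27), (u, 31, 31, 30)}
σ[A ≥ 25]: keep tuples satisfying A ≥ 25 → {(k, 3, 25, 27), (m, 19, 31, 28), (n, 23, 37, 27), (u, 31, 31, 30)}
σ[G ≤ 28]: keep tuples satisfying G ≤ 28 → {(k, 3, 25, 27), (m, 19, 31, 28), (n, 23, 37, 27)}
Projecting to F, C: {(k, 3), (m, 19), (n, 23)}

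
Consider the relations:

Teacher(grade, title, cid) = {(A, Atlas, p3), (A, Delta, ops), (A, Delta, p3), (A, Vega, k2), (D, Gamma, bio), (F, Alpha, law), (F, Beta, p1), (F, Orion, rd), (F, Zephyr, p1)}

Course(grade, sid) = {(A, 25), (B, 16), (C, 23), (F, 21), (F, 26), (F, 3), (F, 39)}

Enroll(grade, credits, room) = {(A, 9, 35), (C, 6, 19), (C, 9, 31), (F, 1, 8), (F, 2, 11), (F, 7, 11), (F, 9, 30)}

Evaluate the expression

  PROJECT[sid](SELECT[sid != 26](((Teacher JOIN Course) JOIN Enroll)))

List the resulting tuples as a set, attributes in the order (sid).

{21, 25, 3, 39}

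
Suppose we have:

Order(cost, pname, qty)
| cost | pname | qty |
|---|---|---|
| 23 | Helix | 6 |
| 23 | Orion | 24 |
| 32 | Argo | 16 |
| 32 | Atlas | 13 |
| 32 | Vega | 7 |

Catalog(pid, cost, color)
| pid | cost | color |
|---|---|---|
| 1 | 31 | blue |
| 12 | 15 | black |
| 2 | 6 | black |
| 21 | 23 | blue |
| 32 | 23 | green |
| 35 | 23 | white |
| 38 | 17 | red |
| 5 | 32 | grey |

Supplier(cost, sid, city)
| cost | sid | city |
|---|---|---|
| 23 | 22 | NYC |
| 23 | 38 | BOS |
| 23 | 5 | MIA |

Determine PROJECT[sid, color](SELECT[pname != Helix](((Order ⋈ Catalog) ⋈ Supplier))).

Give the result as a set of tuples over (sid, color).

Joining Order and Catalog on cost yields {(23, Helix, 6, 21, blue), (23, Helix, 6, 32, green), (23, Helix, 6, 35, white), (23, Orion, 24, 21, blue), (23, Orion, 24, 32, green), (23, Orion, 24, 35, white), (32, Argo, 16, 5, grey), (32, Atlas, 13, 5, grey), (32, Vega, 7, 5, grey)}.
Joining (Order ⋈ Catalog) and Supplier on cost yields {(23, Helix, 6, 21, blue, 22, NYC), (23, Helix, 6, 21, blue, 38, BOS), (23, Helix, 6, 21, blue, 5, MIA), (23, Helix, 6, 32, green, 22, NYC), (23, Helix, 6, 32, green, 38, BOS), (23, Helix, 6, 32, green, 5, MIA), (23, Helix, 6, 35, white, 22, NYC), (23, Helix, 6, 35, white, 38, BOS), (23, Helix, 6, 35, white, 5, MIA), (23, Orion, 24, 21, blue, 22, NYC), (23, Orion, 24, 21, blue, 38, BOS), (23, Orion, 24, 21, blue, 5, MIA), (23, Orion, 24, 32, green, 22, NYC), (23, Orion, 24, 32, green, 38, BOS), (23, Orion, 24, 32, green, 5, MIA), (23, Orion, 24, 35, white, 22, NYC), (23, Orion, 24, 35, white, 38, BOS), (23, Orion, 24, 35, white, 5, MIA)}.
Filtering on pname != Helix leaves {(23, Orion, 24, 21, blue, 22, NYC), (23, Orion, 24, 21, blue, 38, BOS), (23, Orion, 24, 21, blue, 5, MIA), (23, Orion, 24, 32, green, 22, NYC), (23, Orion, 24, 32, green, 38, BOS), (23, Orion, 24, 32, green, 5, MIA), (23, Orion, 24, 35, white, 22, NYC), (23, Orion, 24, 35, white, 38, BOS), (23, Orion, 24, 35, white, 5, MIA)}.
Projecting to sid, color: {(22, blue), (22, green), (22, white), (38, blue), (38, green), (38, white), (5, blue), (5, green), (5, white)}

{(22, blue), (22, green), (22, white), (38, blue), (38, green), (38, white), (5, blue), (5, green), (5, white)}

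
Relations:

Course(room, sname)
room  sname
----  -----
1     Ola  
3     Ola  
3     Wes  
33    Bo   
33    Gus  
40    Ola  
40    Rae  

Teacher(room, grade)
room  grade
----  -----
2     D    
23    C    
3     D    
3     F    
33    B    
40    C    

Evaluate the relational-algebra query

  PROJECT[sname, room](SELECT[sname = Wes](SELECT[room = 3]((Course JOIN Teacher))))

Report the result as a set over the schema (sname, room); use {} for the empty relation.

{(Wes, 3)}

Natural join on room: {(3, Ola, D), (3, Ola, F), (3, Wes, D), (3, Wes, F), (33, Bo, B), (33, Gus, B), (40, Ola, C), (40, Rae, C)}
σ[room = 3]: keep tuples satisfying room = 3 → {(3, Ola, D), (3, Ola, F), (3, Wes, D), (3, Wes, F)}
σ[sname = Wes]: keep tuples satisfying sname = Wes → {(3, Wes, D), (3, Wes, F)}
Projecting to sname, room (1 duplicate(s) eliminated): {(Wes, 3)}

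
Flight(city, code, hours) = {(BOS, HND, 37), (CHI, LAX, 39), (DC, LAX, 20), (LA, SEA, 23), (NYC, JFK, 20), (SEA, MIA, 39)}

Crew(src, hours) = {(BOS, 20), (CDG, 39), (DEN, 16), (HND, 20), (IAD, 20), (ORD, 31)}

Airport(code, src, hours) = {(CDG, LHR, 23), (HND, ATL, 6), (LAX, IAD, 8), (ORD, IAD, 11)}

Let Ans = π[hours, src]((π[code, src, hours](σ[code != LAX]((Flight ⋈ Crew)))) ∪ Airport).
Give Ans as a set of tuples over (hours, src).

{(11, IAD), (20, BOS), (20, HND), (20, IAD), (23, LHR), (39, CDG), (6, ATL), (8, IAD)}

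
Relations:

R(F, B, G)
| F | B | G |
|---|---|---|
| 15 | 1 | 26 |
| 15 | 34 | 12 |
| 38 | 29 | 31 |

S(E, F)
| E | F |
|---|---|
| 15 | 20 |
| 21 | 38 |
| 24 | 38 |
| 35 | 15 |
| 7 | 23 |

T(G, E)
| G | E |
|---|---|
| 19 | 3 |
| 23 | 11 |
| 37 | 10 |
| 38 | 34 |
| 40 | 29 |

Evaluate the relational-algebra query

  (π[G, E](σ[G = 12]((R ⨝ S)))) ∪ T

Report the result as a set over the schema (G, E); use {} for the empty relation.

{(12, 35), (19, 3), (23, 11), (37, 10), (38, 34), (40, 29)}

Natural join on F: {(15, 1, 26, 35), (15, 34, 12, 35), (38, 29, 31, 21), (38, 29, 31, 24)}
Filtering on G = 12 leaves {(15, 34, 12, 35)}.
Projecting to G, E: {(12, 35)}
Taking the union: {(12, 35), (19, 3), (23, 11), (37, 10), (38, 34), (40, 29)}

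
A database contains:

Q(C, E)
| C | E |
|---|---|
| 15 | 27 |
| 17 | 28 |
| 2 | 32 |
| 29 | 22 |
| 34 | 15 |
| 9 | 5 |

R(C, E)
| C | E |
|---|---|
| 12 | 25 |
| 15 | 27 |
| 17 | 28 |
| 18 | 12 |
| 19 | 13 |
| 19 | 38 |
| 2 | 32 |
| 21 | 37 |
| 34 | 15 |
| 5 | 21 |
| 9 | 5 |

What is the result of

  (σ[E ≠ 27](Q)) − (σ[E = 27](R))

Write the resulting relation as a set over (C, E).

{(17, 28), (2, 32), (29, 22), (34, 15), (9, 5)}

Apply σ_{E ≠ 27}; surviving tuples: {(17, 28), (2, 32), (29, 22), (34, 15), (9, 5)}
Apply σ_{E = 27}; surviving tuples: {(15, 27)}
Taking the difference: {(17, 28), (2, 32), (29, 22), (34, 15), (9, 5)}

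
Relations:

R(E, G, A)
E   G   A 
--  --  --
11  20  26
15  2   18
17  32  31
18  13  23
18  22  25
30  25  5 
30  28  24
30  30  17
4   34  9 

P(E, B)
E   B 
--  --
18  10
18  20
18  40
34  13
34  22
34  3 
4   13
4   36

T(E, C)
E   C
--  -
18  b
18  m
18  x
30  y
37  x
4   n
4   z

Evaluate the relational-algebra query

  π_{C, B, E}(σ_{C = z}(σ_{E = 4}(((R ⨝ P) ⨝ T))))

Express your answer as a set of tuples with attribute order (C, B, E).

Natural join on E: {(18, 13, 23, 10), (18, 13, 23, 20), (18, 13, 23, 40), (18, 22, 25, 10), (18, 22, 25, 20), (18, 22, 25, 40), (4, 34, 9, 13), (4, 34, 9, 36)}
Natural join on E: {(18, 13, 23, 10, b), (18, 13, 23, 10, m), (18, 13, 23, 10, x), (18, 13, 23, 20, b), (18, 13, 23, 20, m), (18, 13, 23, 20, x), (18, 13, 23, 40, b), (18, 13, 23, 40, m), (18, 13, 23, 40, x), (18, 22, 25, 10, b), (18, 22, 25, 10, m), (18, 22, 25, 10, x), (18, 22, 25, 20, b), (18, 22, 25, 20, m), (18, 22, 25, 20, x), (18, 22, 25, 40, b), (18, 22, 25, 40, m), (18, 22, 25, 40, x), (4, 34, 9, 13, n), (4, 34, 9, 13, z), (4, 34, 9, 36, n), (4, 34, 9, 36, z)}
σ[E = 4]: keep tuples satisfying E = 4 → {(4, 34, 9, 13, n), (4, 34, 9, 13, z), (4, 34, 9, 36, n), (4, 34, 9, 36, z)}
σ[C = z]: keep tuples satisfying C = z → {(4, 34, 9, 13, z), (4, 34, 9, 36, z)}
Projecting to C, B, E: {(z, 13, 4), (z, 36, 4)}

{(z, 13, 4), (z, 36, 4)}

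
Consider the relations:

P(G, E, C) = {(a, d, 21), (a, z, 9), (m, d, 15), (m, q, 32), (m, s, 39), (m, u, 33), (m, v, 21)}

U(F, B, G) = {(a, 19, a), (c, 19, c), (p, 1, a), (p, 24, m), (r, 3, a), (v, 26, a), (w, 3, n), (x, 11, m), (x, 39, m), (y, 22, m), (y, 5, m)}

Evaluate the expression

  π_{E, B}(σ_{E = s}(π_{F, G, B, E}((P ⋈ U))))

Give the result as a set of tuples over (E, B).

P ⋈ U (natural join on G): {(a, d, 21, a, 19), (a, d, 21, p, 1), (a, d, 21, r, 3), (a, d, 21, v, 26), (a, z, 9, a, 19), (a, z, 9, p, 1), (a, z, 9, r, 3), (a, z, 9, v, 26), (m, d, 15, p, 24), (m, d, 15, x, 11), (m, d, 15, x, 39), (m, d, 15, y, 22), (m, d, 15, y, 5), (m, q, 32, p, 24), (m, q, 32, x, 11), (m, q, 32, x, 39), (m, q, 32, y, 22), (m, q, 32, y, 5), (m, s, 39, p, 24), (m, s, 39, x, 11), (m, s, 39, x, 39), (m, s, 39, y, 22), (m, s, 39, y, 5), (m, u, 33, p, 24), (m, u, 33, x, 11), (m, u, 33, x, 39), (m, u, 33, y, 22), (m, u, 33, y, 5), (m, v, 21, p, 24), (m, v, 21, x, 11), (m, v, 21, x, 39), (m, v, 21, y, 22), (m, v, 21, y, 5)}
Projecting to F, G, B, E: {(a, a, 19, d), (a, a, 19, z), (p, a, 1, d), (p, a, 1, z), (p, m, 24, d), (p, m, 24, q), (p, m, 24, s), (p, m, 24, u), (p, m, 24, v), (r, a, 3, d), (r, a, 3, z), (v, a, 26, d), (v, a, 26, z), (x, m, 11, d), (x, m, 11, q), (x, m, 11, s), (x, m, 11, u), (x, m, 11, v), (x, m, 39, d), (x, m, 39, q), (x, m, 39, s), (x, m, 39, u), (x, m, 39, v), (y, m, 22, d), (y, m, 22, q), (y, m, 22, s), (y, m, 22, u), (y, m, 22, v), (y, m, 5, d), (y, m, 5, q), (y, m, 5, s), (y, m, 5, u), (y, m, 5, v)}
Apply σ_{E = s}; surviving tuples: {(p, m, 24, s), (x, m, 11, s), (x, m, 39, s), (y, m, 22, s), (y, m, 5, s)}
Projecting to E, B: {(s, 11), (s, 22), (s, 24), (s, 39), (s, 5)}

{(s, 11), (s, 22), (s, 24), (s, 39), (s, 5)}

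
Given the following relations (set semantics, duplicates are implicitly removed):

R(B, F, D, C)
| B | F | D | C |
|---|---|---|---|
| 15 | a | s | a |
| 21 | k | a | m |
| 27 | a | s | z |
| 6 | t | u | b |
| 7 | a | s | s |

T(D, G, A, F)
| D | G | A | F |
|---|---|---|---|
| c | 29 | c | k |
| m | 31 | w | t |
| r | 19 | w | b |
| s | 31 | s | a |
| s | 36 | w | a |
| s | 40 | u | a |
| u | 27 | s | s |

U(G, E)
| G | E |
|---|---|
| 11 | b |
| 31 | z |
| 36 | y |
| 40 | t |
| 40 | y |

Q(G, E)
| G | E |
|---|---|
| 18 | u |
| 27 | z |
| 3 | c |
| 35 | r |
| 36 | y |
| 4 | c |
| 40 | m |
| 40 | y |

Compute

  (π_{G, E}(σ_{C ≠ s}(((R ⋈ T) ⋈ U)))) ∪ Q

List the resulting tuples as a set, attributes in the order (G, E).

{(18, u), (27, z), (3, c), (31, z), (35, r), (36, y), (4, c), (40, m), (40, t), (40, y)}

Joining R and T on F, D yields {(15, a, s, a, 31, s), (15, a, s, a, 36, w), (15, a, s, a, 40, u), (27, a, s, z, 31, s), (27, a, s, z, 36, w), (27, a, s, z, 40, u), (7, a, s, s, 31, s), (7, a, s, s, 36, w), (7, a, s, s, 40, u)}.
Joining (R ⋈ T) and U on G yields {(15, a, s, a, 31, s, z), (15, a, s, a, 36, w, y), (15, a, s, a, 40, u, t), (15, a, s, a, 40, u, y), (27, a, s, z, 31, s, z), (27, a, s, z, 36, w, y), (27, a, s, z, 40, u, t), (27, a, s, z, 40, u, y), (7, a, s, s, 31, s, z), (7, a, s, s, 36, w, y), (7, a, s, s, 40, u, t), (7, a, s, s, 40, u, y)}.
Filtering on C ≠ s leaves {(15, a, s, a, 31, s, z), (15, a, s, a, 36, w, y), (15, a, s, a, 40, u, t), (15, a, s, a, 40, u, y), (27, a, s, z, 31, s, z), (27, a, s, z, 36, w, y), (27, a, s, z, 40, u, t), (27, a, s, z, 40, u, y)}.
Projecting to G, E (4 duplicate(s) eliminated): {(31, z), (36, y), (40, t), (40, y)}
Taking the union: {(18, u), (27, z), (3, c), (31, z), (35, r), (36, y), (4, c), (40, m), (40, t), (40, y)}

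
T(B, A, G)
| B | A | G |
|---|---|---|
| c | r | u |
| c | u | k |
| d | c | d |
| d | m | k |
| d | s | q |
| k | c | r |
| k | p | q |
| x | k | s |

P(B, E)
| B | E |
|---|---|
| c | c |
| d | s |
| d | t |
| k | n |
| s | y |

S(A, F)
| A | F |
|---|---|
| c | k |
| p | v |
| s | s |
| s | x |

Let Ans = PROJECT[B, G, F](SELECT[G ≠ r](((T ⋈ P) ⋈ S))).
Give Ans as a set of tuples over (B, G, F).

{(d, d, k), (d, q, s), (d, q, x), (k, q, v)}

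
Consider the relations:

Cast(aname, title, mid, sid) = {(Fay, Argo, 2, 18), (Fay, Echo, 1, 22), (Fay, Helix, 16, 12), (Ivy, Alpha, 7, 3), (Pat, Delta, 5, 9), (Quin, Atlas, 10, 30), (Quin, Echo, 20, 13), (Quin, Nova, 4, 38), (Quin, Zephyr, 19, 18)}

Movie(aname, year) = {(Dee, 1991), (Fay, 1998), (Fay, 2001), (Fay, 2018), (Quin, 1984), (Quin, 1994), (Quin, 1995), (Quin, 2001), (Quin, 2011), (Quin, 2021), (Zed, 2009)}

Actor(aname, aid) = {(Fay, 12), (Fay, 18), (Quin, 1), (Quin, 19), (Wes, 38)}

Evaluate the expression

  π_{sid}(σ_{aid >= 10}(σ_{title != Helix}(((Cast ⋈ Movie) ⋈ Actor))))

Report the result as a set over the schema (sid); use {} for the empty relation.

{13, 18, 22, 30, 38}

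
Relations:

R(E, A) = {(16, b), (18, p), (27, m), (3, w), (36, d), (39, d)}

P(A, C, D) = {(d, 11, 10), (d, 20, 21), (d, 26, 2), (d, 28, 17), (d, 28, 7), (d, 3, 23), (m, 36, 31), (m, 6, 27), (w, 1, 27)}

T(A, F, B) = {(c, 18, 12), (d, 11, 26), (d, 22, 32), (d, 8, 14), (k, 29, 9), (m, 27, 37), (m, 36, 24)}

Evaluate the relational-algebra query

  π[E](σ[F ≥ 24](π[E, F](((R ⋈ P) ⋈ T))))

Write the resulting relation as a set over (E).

R ⋈ P (natural join on A): {(27, m, 36, 31), (27, m, 6, 27), (3, w, 1, 27), (36, d, 11, 10), (36, d, 20, 21), (36, d, 26, 2), (36, d, 28, 17), (36, d, 28, 7), (36, d, 3, 23), (39, d, 11, 10), (39, d, 20, 21), (39, d, 26, 2), (39, d, 28, 17), (39, d, 28, 7), (39, d, 3, 23)}
(R ⋈ P) ⋈ T (natural join on A): {(27, m, 36, 31, 27, 37), (27, m, 36, 31, 36, 24), (27, m, 6, 27, 27, 37), (27, m, 6, 27, 36, 24), (36, d, 11, 10, 11, 26), (36, d, 11, 10, 22, 32), (36, d, 11, 10, 8, 14), (36, d, 20, 21, 11, 26), (36, d, 20, 21, 22, 32), (36, d, 20, 21, 8, 14), (36, d, 26, 2, 11, 26), (36, d, 26, 2, 22, 32), (36, d, 26, 2, 8, 14), (36, d, 28, 17, 11, 26), (36, d, 28, 17, 22, 32), (36, d, 28, 17, 8, 14), (36, d, 28, 7, 11, 26), (36, d, 28, 7, 22, 32), (36, d, 28, 7, 8, 14), (36, d, 3, 23, 11, 26), (36, d, 3, 23, 22, 32), (36, d, 3, 23, 8, 14), (39, d, 11, 10, 11, 26), (39, d, 11, 10, 22, 32), (39, d, 11, 10, 8, 14), (39, d, 20, 21, 11, 26), (39, d, 20, 21, 22, 32), (39, d, 20, 21, 8, 14), (39, d, 26, 2, 11, 26), (39, d, 26, 2, 22, 32), (39, d, 26, 2, 8, 14), (39, d, 28, 17, 11, 26), (39, d, 28, 17, 22, 32), (39, d, 28, 17, 8, 14), (39, d, 28, 7, 11, 26), (39, d, 28, 7, 22, 32), (39, d, 28, 7, 8, 14), (39, d, 3, 23, 11, 26), (39, d, 3, 23, 22, 32), (39, d, 3, 23, 8, 14)}
Keep only column(s) E, F (32 duplicate(s) eliminated): {(27, 27), (27, 36), (36, 11), (36, 22), (36, 8), (39, 11), (39, 22), (39, 8)}
Filtering on F ≥ 24 leaves {(27, 27), (27, 36)}.
Keep only column(s) E (1 duplicate(s) eliminated): {27}

{27}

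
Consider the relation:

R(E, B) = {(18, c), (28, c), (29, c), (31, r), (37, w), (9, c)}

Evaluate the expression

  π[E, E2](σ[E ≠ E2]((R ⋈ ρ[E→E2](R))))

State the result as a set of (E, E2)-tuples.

{(18, 28), (18, 29), (18, 9), (28, 18), (28, 29), (28, 9), (29, 18), (29, 28), (29, 9), (9, 18), (9, 28), (9, 29)}

ρ[E→E2]: schema becomes (E2, B); tuples unchanged.
Natural join on B: {(18, c, 18), (18, c, 28), (18, c, 29), (18, c, 9), (28, c, 18), (28, c, 28), (28, c, 29), (28, c, 9), (29, c, 18), (29, c, 28), (29, c, 29), (29, c, 9), (31, r, 31), (37, w, 37), (9, c, 18), (9, c, 28), (9, c, 29), (9, c, 9)}
Selection E ≠ E2: {(18, c, 28), (18, c, 29), (18, c, 9), (28, c, 18), (28, c, 29), (28, c, 9), (29, c, 18), (29, c, 28), (29, c, 9), (9, c, 18), (9, c, 28), (9, c, 29)}
Keep only column(s) E, E2: {(18, 28), (18, 29), (18, 9), (28, 18), (28, 29), (28, 9), (29, 18), (29, 28), (29, 9), (9, 18), (9, 28), (9, 29)}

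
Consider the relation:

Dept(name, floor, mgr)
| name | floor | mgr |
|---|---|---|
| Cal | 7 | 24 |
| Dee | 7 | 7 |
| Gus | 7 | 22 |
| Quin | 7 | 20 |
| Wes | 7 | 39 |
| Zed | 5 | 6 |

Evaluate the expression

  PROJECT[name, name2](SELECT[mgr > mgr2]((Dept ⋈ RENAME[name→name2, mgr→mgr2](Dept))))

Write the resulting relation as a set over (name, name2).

ρ[name→name2, mgr→mgr2]: schema becomes (name2, floor, mgr2); tuples unchanged.
Joining Dept and RENAME[name→name2, mgr→mgr2](Dept) on floor yields {(Cal, 7, 24, Cal, 24), (Cal, 7, 24, Dee, 7), (Cal, 7, 24, Gus, 22), (Cal, 7, 24, Quin, 20), (Cal, 7, 24, Wes, 39), (Dee, 7, 7, Cal, 24), (Dee, 7, 7, Dee, 7), (Dee, 7, 7, Gus, 22), (Dee, 7, 7, Quin, 20), (Dee, 7, 7, Wes, 39), (Gus, 7, 22, Cal, 24), (Gus, 7, 22, Dee, 7), (Gus, 7, 22, Gus, 22), (Gus, 7, 22, Quin, 20), (Gus, 7, 22, Wes, 39), (Quin, 7, 20, Cal, 24), (Quin, 7, 20, Dee, 7), (Quin, 7, 20, Gus, 22), (Quin, 7, 20, Quin, 20), (Quin, 7, 20, Wes, 39), (Wes, 7, 39, Cal, 24), (Wes, 7, 39, Dee, 7), (Wes, 7, 39, Gus, 22), (Wes, 7, 39, Quin, 20), (Wes, 7, 39, Wes, 39), (Zed, 5, 6, Zed, 6)}.
Apply σ_{mgr > mgr2}; surviving tuples: {(Cal, 7, 24, Dee, 7), (Cal, 7, 24, Gus, 22), (Cal, 7, 24, Quin, 20), (Gus, 7, 22, Dee, 7), (Gus, 7, 22, Quin, 20), (Quin, 7, 20, Dee, 7), (Wes, 7, 39, Cal, 24), (Wes, 7, 39, Dee, 7), (Wes, 7, 39, Gus, 22), (Wes, 7, 39, Quin, 20)}
Keep only column(s) name, name2: {(Cal, Dee), (Cal, Gus), (Cal, Quin), (Gus, Dee), (Gus, Quin), (Quin, Dee), (Wes, Cal), (Wes, Dee), (Wes, Gus), (Wes, Quin)}

{(Cal, Dee), (Cal, Gus), (Cal, Quin), (Gus, Dee), (Gus, Quin), (Quin, Dee), (Wes, Cal), (Wes, Dee), (Wes, Gus), (Wes, Quin)}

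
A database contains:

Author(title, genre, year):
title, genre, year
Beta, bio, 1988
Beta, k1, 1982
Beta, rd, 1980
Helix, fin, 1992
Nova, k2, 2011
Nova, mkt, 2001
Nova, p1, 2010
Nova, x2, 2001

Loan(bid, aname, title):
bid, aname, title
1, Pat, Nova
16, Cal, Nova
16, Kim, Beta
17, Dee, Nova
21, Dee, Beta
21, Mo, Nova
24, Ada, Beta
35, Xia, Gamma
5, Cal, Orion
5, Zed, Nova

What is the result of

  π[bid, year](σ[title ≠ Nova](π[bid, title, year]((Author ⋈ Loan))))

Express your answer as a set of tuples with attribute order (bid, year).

{(16, 1980), (16, 1982), (16, 1988), (21, 1980), (21, 1982), (21, 1988), (24, 1980), (24, 1982), (24, 1988)}

Author ⋈ Loan (natural join on title): {(Beta, bio, 1988, 16, Kim), (Beta, bio, 1988, 21, Dee), (Beta, bio, 1988, 24, Ada), (Beta, k1, 1982, 16, Kim), (Beta, k1, 1982, 21, Dee), (Beta, k1, 1982, 24, Ada), (Beta, rd, 1980, 16, Kim), (Beta, rd, 1980, 21, Dee), (Beta, rd, 1980, 24, Ada), (Nova, k2, 2011, 1, Pat), (Nova, k2, 2011, 16, Cal), (Nova, k2, 2011, 17, Dee), (Nova, k2, 2011, 21, Mo), (Nova, k2, 2011, 5, Zed), (Nova, mkt, 2001, 1, Pat), (Nova, mkt, 2001, 16, Cal), (Nova, mkt, 2001, 17, Dee), (Nova, mkt, 2001, 21, Mo), (Nova, mkt, 2001, 5, Zed), (Nova, p1, 2010, 1, Pat), (Nova, p1, 2010, 16, Cal), (Nova, p1, 2010, 17, Dee), (Nova, p1, 2010, 21, Mo), (Nova, p1, 2010, 5, Zed), (Nova, x2, 2001, 1, Pat), (Nova, x2, 2001, 16, Cal), (Nova, x2, 2001, 17, Dee), (Nova, x2, 2001, 21, Mo), (Nova, x2, 2001, 5, Zed)}
Keep only column(s) bid, title, year (5 duplicate(s) eliminated): {(1, Nova, 2001), (1, Nova, 2010), (1, Nova, 2011), (16, Beta, 1980), (16, Beta, 1982), (16, Beta, 1988), (16, Nova, 2001), (16, Nova, 2010), (16, Nova, 2011), (17, Nova, 2001), (17, Nova, 2010), (17, Nova, 2011), (21, Beta, 1980), (21, Beta, 1982), (21, Beta, 1988), (21, Nova, 2001), (21, Nova, 2010), (21, Nova, 2011), (24, Beta, 1980), (24, Beta, 1982), (24, Beta, 1988), (5, Nova, 2001), (5, Nova, 2010), (5, Nova, 2011)}
Selection title ≠ Nova: {(16, Beta, 1980), (16, Beta, 1982), (16, Beta, 1988), (21, Beta, 1980), (21, Beta, 1982), (21, Beta, 1988), (24, Beta, 1980), (24, Beta, 1982), (24, Beta, 1988)}
Keep only column(s) bid, year: {(16, 1980), (16, 1982), (16, 1988), (21, 1980), (21, 1982), (21, 1988), (24, 1980), (24, 1982), (24, 1988)}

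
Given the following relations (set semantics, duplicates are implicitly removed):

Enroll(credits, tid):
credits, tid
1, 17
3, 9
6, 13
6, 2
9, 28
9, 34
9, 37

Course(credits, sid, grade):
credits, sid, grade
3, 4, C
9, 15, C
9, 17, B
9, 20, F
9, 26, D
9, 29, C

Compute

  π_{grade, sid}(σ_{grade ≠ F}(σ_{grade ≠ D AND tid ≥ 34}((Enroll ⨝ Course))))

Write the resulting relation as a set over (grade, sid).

{(B, 17), (C, 15), (C, 29)}

Joining Enroll and Course on credits yields {(3, 9, 4, C), (9, 28, 15, C), (9, 28, 17, B), (9, 28, 20, F), (9, 28, 26, D), (9, 28, 29, C), (9, 34, 15, C), (9, 34, 17, B), (9, 34, 20, F), (9, 34, 26, D), (9, 34, 29, C), (9, 37, 15, C), (9, 37, 17, B), (9, 37, 20, F), (9, 37, 26, D), (9, 37, 29, C)}.
Selection grade ≠ D AND tid ≥ 34: {(9, 34, 15, C), (9, 34, 17, B), (9, 34, 20, F), (9, 34, 29, C), (9, 37, 15, C), (9, 37, 17, B), (9, 37, 20, F), (9, 37, 29, C)}
Selection grade ≠ F: {(9, 34, 15, C), (9, 34, 17, B), (9, 34, 29, C), (9, 37, 15, C), (9, 37, 17, B), (9, 37, 29, C)}
Projecting to grade, sid (3 duplicate(s) eliminated): {(B, 17), (C, 15), (C, 29)}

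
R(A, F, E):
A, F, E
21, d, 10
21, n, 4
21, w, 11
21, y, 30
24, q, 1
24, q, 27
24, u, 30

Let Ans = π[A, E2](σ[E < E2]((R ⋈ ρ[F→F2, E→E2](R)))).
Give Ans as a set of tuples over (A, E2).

ρ[F→F2, E→E2]: schema becomes (A, F2, E2); tuples unchanged.
R ⋈ ρ[F→F2, E→E2](R) (natural join on A): {(21, d, 10, d, 10), (21, d, 10, n, 4), (21, d, 10, w, 11), (21, d, 10, y, 30), (21, n, 4, d, 10), (21, n, 4, n, 4), (21, n, 4, w, 11), (21, n, 4, y, 30), (21, w, 11, d, 10), (21, w, 11, n, 4), (21, w, 11, w, 11), (21, w, 11, y, 30), (21, y, 30, d, 10), (21, y, 30, n, 4), (21, y, 30, w, 11), (21, y, 30, y, 30), (24, q, 1, q, 1), (24, q, 1, q, 27), (24, q, 1, u, 30), (24, q, 27, q, 1), (24, q, 27, q, 27), (24, q, 27, u, 30), (24, u, 30, q, 1), (24, u, 30, q, 27), (24, u, 30, u, 30)}
Selection E < E2: {(21, d, 10, w, 11), (21, d, 10, y, 30), (21, n, 4, d, 10), (21, n, 4, w, 11), (21, n, 4, y, 30), (21, w, 11, y, 30), (24, q, 1, q, 27), (24, q, 1, u, 30), (24, q, 27, u, 30)}
π_{A, E2} gives {(21, 10), (21, 11), (21, 30), (24, 27), (24, 30)} (4 duplicate(s) eliminated).

{(21, 10), (21, 11), (21, 30), (24, 27), (24, 30)}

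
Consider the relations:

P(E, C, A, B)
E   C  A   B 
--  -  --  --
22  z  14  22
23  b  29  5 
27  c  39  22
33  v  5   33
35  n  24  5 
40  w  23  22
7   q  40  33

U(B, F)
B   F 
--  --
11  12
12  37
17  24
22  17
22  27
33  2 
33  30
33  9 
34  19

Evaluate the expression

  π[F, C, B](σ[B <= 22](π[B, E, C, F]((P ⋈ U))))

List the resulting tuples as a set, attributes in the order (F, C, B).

{(17, c, 22), (17, w, 22), (17, z, 22), (27, c, 22), (27, w, 22), (27, z, 22)}

P ⋈ U (natural join on B): {(22, z, 14, 22, 17), (22, z, 14, 22, 27), (27, c, 39, 22, 17), (27, c, 39, 22, 27), (33, v, 5, 33, 2), (33, v, 5, 33, 30), (33, v, 5, 33, 9), (40, w, 23, 22, 17), (40, w, 23, 22, 27), (7, q, 40, 33, 2), (7, q, 40, 33, 30), (7, q, 40, 33, 9)}
Keep only column(s) B, E, C, F: {(22, 22, z, 17), (22, 22, z, 27), (22, 27, c, 17), (22, 27, c, 27), (22, 40, w, 17), (22, 40, w, 27), (33, 33, v, 2), (33, 33, v, 30), (33, 33, v, 9), (33, 7, q, 2), (33, 7, q, 30), (33, 7, q, 9)}
σ[B <= 22]: keep tuples satisfying B <= 22 → {(22, 22, z, 17), (22, 22, z, 27), (22, 27, c, 17), (22, 27, c, 27), (22, 40, w, 17), (22, 40, w, 27)}
Keep only column(s) F, C, B: {(17, c, 22), (17, w, 22), (17, z, 22), (27, c, 22), (27, w, 22), (27, z, 22)}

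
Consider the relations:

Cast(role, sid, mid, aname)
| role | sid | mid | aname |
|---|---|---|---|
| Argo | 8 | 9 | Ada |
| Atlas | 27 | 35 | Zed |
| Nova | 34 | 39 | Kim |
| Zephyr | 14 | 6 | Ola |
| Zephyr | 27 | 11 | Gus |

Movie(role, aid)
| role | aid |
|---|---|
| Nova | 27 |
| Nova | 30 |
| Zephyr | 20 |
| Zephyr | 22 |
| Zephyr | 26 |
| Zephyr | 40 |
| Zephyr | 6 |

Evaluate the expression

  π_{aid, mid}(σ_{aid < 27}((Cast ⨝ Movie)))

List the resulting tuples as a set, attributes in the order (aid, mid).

{(20, 11), (20, 6), (22, 11), (22, 6), (26, 11), (26, 6), (6, 11), (6, 6)}

Cast ⋈ Movie (natural join on role): {(Nova, 34, 39, Kim, 27), (Nova, 34, 39, Kim, 30), (Zephyr, 14, 6, Ola, 20), (Zephyr, 14, 6, Ola, 22), (Zephyr, 14, 6, Ola, 26), (Zephyr, 14, 6, Ola, 40), (Zephyr, 14, 6, Ola, 6), (Zephyr, 27, 11, Gus, 20), (Zephyr, 27, 11, Gus, 22), (Zephyr, 27, 11, Gus, 26), (Zephyr, 27, 11, Gus, 40), (Zephyr, 27, 11, Gus, 6)}
σ[aid < 27]: keep tuples satisfying aid < 27 → {(Zephyr, 14, 6, Ola, 20), (Zephyr, 14, 6, Ola, 22), (Zephyr, 14, 6, Ola, 26), (Zephyr, 14, 6, Ola, 6), (Zephyr, 27, 11, Gus, 20), (Zephyr, 27, 11, Gus, 22), (Zephyr, 27, 11, Gus, 26), (Zephyr, 27, 11, Gus, 6)}
π[aid, mid]: project onto (aid, mid) → {(20, 11), (20, 6), (22, 11), (22, 6), (26, 11), (26, 6), (6, 11), (6, 6)}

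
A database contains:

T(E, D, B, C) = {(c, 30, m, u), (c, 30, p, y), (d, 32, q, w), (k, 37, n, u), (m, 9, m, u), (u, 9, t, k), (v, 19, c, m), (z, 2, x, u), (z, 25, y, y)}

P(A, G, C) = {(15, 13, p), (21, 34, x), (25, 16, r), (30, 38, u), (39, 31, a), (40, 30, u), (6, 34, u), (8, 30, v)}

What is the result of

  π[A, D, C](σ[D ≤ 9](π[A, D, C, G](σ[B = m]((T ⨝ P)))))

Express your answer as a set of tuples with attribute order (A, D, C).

{(30, 9, u), (40, 9, u), (6, 9, u)}

T ⋈ P (natural join on C): {(c, 30, m, u, 30, 38), (c, 30, m, u, 40, 30), (c, 30, m, u, 6, 34), (k, 37, n, u, 30, 38), (k, 37, n, u, 40, 30), (k, 37, n, u, 6, 34), (m, 9, m, u, 30, 38), (m, 9, m, u, 40, 30), (m, 9, m, u, 6, 34), (z, 2, x, u, 30, 38), (z, 2, x, u, 40, 30), (z, 2, x, u, 6, 34)}
Selection B = m: {(c, 30, m, u, 30, 38), (c, 30, m, u, 40, 30), (c, 30, m, u, 6, 34), (m, 9, m, u, 30, 38), (m, 9, m, u, 40, 30), (m, 9, m, u, 6, 34)}
π[A, D, C, G]: project onto (A, D, C, G) → {(30, 30, u, 38), (30, 9, u, 38), (40, 30, u, 30), (40, 9, u, 30), (6, 30, u, 34), (6, 9, u, 34)}
Selection D ≤ 9: {(30, 9, u, 38), (40, 9, u, 30), (6, 9, u, 34)}
π[A, D, C]: project onto (A, D, C) → {(30, 9, u), (40, 9, u), (6, 9, u)}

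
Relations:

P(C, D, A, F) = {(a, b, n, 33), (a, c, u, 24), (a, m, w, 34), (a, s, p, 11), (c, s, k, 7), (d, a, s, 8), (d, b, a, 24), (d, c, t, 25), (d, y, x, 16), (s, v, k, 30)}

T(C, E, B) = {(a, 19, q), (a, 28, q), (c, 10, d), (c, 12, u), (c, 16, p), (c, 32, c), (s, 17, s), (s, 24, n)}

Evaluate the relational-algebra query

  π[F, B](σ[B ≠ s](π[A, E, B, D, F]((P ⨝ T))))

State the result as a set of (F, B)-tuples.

Natural join on C: {(a, b, n, 33, 19, q), (a, b, n, 33, 28, q), (a, c, u, 24, 19, q), (a, c, u, 24, 28, q), (a, m, w, 34, 19, q), (a, m, w, 34, 28, q), (a, s, p, 11, 19, q), (a, s, p, 11, 28, q), (c, s, k, 7, 10, d), (c, s, k, 7, 12, u), (c, s, k, 7, 16, p), (c, s, k, 7, 32, c), (s, v, k, 30, 17, s), (s, v, k, 30, 24, n)}
π[A, E, B, D, F]: project onto (A, E, B, D, F) → {(k, 10, d, s, 7), (k, 12, u, s, 7), (k, 16, p, s, 7), (k, 17, s, v, 30), (k, 24, n, v, 30), (k, 32, c, s, 7), (n, 19, q, b, 33), (n, 28, q, b, 33), (p, 19, q, s, 11), (p, 28, q, s, 11), (u, 19, q, c, 24), (u, 28, q, c, 24), (w, 19, q, m, 34), (w, 28, q, m, 34)}
σ[B ≠ s]: keep tuples satisfying B ≠ s → {(k, 10, d, s, 7), (k, 12, u, s, 7), (k, 16, p, s, 7), (k, 24, n, v, 30), (k, 32, c, s, 7), (n, 19, q, b, 33), (n, 28, q, b, 33), (p, 19, q, s, 11), (p, 28, q, s, 11), (u, 19, q, c, 24), (u, 28, q, c, 24), (w, 19, q, m, 34), (w, 28, q, m, 34)}
π[F, B]: project onto (F, B) (4 duplicate(s) eliminated) → {(11, q), (24, q), (30, n), (33, q), (34, q), (7, c), (7, d), (7, p), (7, u)}

{(11, q), (24, q), (30, n), (33, q), (34, q), (7, c), (7, d), (7, p), (7, u)}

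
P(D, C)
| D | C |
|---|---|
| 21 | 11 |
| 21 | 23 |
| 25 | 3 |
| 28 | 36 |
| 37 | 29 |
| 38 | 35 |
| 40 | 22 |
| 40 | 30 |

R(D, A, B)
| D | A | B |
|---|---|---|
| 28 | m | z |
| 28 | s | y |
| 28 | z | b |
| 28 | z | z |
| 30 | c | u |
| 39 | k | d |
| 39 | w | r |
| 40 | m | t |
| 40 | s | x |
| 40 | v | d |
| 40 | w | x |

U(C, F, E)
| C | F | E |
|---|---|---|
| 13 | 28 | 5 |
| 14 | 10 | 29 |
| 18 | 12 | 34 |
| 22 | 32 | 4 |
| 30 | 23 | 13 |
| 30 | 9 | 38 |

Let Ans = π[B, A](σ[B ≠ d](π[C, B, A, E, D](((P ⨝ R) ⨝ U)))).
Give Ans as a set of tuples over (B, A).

{(t, m), (x, s), (x, w)}

Joining P and R on D yields {(28, 36, m, z), (28, 36, s, y), (28, 36, z, b), (28, 36, z, z), (40, 22, m, t), (40, 22, s, x), (40, 22, v, d), (40, 22, w, x), (40, 30, m, t), (40, 30, s, x), (40, 30, v, d), (40, 30, w, x)}.
Joining (P ⨝ R) and U on C yields {(40, 22, m, t, 32, 4), (40, 22, s, x, 32, 4), (40, 22, v, d, 32, 4), (40, 22, w, x, 32, 4), (40, 30, m, t, 23, 13), (40, 30, m, t, 9, 38), (40, 30, s, x, 23, 13), (40, 30, s, x, 9, 38), (40, 30, v, d, 23, 13), (40, 30, v, d, 9, 38), (40, 30, w, x, 23, 13), (40, 30, w, x, 9, 38)}.
Projecting to C, B, A, E, D: {(22, d, v, 4, 40), (22, t, m, 4, 40), (22, x, s, 4, 40), (22, x, w, 4, 40), (30, d, v, 13, 40), (30, d, v, 38, 40), (30, t, m, 13, 40), (30, t, m, 38, 40), (30, x, s, 13, 40), (30, x, s, 38, 40), (30, x, w, 13, 40), (30, x, w, 38, 40)}
σ[B ≠ d]: keep tuples satisfying B ≠ d → {(22, t, m, 4, 40), (22, x, s, 4, 40), (22, x, w, 4, 40), (30, t, m, 13, 40), (30, t, m, 38, 40), (30, x, s, 13, 40), (30, x, s, 38, 40), (30, x, w, 13, 40), (30, x, w, 38, 40)}
Projecting to B, A (6 duplicate(s) eliminated): {(t, m), (x, s), (x, w)}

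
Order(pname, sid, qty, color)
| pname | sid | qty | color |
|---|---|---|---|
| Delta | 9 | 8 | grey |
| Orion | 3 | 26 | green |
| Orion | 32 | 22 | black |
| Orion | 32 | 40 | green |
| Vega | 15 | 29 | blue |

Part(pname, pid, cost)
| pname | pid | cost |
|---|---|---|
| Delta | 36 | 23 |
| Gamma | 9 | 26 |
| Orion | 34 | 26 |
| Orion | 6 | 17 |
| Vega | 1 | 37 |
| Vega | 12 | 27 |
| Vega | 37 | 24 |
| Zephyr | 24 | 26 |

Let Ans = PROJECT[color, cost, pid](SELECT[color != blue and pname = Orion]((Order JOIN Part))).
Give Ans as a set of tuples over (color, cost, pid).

Order ⋈ Part (natural join on pname): {(Delta, 9, 8, grey, 36, 23), (Orion, 3, 26, green, 34, 26), (Orion, 3, 26, green, 6, 17), (Orion, 32, 22, black, 34, 26), (Orion, 32, 22, black, 6, 17), (Orion, 32, 40, green, 34, 26), (Orion, 32, 40, green, 6, 17), (Vega, 15, 29, blue, 1, 37), (Vega, 15, 29, blue, 12, 27), (Vega, 15, 29, blue, 37, 24)}
Selection color != blue and pname = Orion: {(Orion, 3, 26, green, 34, 26), (Orion, 3, 26, green, 6, 17), (Orion, 32, 22, black, 34, 26), (Orion, 32, 22, black, 6, 17), (Orion, 32, 40, green, 34, 26), (Orion, 32, 40, green, 6, 17)}
Keep only column(s) color, cost, pid (2 duplicate(s) eliminated): {(black, 17, 6), (black, 26, 34), (green, 17, 6), (green, 26, 34)}

{(black, 17, 6), (black, 26, 34), (green, 17, 6), (green, 26, 34)}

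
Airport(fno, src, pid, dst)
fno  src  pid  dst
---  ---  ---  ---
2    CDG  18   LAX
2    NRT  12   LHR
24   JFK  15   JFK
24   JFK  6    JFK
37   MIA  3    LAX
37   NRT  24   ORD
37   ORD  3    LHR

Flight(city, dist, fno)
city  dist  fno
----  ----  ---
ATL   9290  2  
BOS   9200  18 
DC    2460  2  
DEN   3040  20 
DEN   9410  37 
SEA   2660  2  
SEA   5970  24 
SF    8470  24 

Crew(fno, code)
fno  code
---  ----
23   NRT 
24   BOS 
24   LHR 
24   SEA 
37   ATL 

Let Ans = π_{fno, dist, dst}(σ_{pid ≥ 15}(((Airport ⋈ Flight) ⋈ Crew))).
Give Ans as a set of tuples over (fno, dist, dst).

{(24, 5970, JFK), (24, 8470, JFK), (37, 9410, ORD)}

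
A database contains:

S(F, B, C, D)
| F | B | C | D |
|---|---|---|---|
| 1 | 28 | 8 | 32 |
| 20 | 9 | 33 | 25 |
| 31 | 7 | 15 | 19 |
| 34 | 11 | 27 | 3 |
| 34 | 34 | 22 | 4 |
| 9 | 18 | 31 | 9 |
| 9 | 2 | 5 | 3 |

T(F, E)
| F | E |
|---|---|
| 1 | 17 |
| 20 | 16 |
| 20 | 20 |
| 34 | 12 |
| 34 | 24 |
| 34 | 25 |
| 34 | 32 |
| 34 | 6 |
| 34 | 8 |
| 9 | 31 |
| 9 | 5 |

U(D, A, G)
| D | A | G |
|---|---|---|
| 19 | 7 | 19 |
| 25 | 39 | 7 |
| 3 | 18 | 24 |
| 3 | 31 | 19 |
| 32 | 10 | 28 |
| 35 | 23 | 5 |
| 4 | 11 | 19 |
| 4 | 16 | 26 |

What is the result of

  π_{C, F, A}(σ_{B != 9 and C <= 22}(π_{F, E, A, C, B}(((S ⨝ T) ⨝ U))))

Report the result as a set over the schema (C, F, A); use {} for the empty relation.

S ⋈ T (natural join on F): {(1, 28, 8, 32, 17), (20, 9, 33, 25, 16), (20, 9, 33, 25, 20), (34, 11, 27, 3, 12), (34, 11, 27, 3, 24), (34, 11, 27, 3, 25), (34, 11, 27, 3, 32), (34, 11, 27, 3, 6), (34, 11, 27, 3, 8), (34, 34, 22, 4, 12), (34, 34, 22, 4, 24), (34, 34, 22, 4, 25), (34, 34, 22, 4, 32), (34, 34, 22, 4, 6), (34, 34, 22, 4, 8), (9, 18, 31, 9, 31), (9, 18, 31, 9, 5), (9, 2, 5, 3, 31), (9, 2, 5, 3, 5)}
(S ⨝ T) ⋈ U (natural join on D): {(1, 28, 8, 32, 17, 10, 28), (20, 9, 33, 25, 16, 39, 7), (20, 9, 33, 25, 20, 39, 7), (34, 11, 27, 3, 12, 18, 24), (34, 11, 27, 3, 12, 31, 19), (34, 11, 27, 3, 24, 18, 24), (34, 11, 27, 3, 24, 31, 19), (34, 11, 27, 3, 25, 18, 24), (34, 11, 27, 3, 25, 31, 19), (34, 11, 27, 3, 32, 18, 24), (34, 11, 27, 3, 32, 31, 19), (34, 11, 27, 3, 6, 18, 24), (34, 11, 27, 3, 6, 31, 19), (34, 11, 27, 3, 8, 18, 24), (34, 11, 27, 3, 8, 31, 19), (34, 34, 22, 4, 12, 11, 19), (34, 34, 22, 4, 12, 16, 26), (34, 34, 22, 4, 24, 11, 19), (34, 34, 22, 4, 24, 16, 26), (34, 34, 22, 4, 25, 11, 19), (34, 34, 22, 4, 25, 16, 26), (34, 34, 22, 4, 32, 11, 19), (34, 34, 22, 4, 32, 16, 26), (34, 34, 22, 4, 6, 11, 19), (34, 34, 22, 4, 6, 16, 26), (34, 34, 22, 4, 8, 11, 19), (34, 34, 22, 4, 8, 16, 26), (9, 2, 5, 3, 31, 18, 24), (9, 2, 5, 3, 31, 31, 19), (9, 2, 5, 3, 5, 18, 24), (9, 2, 5, 3, 5, 31, 19)}
π_{F, E, A, C, B} gives {(1, 17, 10, 8, 28), (20, 16, 39, 33, 9), (20, 20, 39, 33, 9), (34, 12, 11, 22, 34), (34, 12, 16, 22, 34), (34, 12, 18, 27, 11), (34, 12, 31, 27, 11), (34, 24, 11, 22, 34), (34, 24, 16, 22, 34), (34, 24, 18, 27, 11), (34, 24, 31, 27, 11), (34, 25, 11, 22, 34), (34, 25, 16, 22, 34), (34, 25, 18, 27, 11), (34, 25, 31, 27, 11), (34, 32, 11, 22, 34), (34, 32, 16, 22, 34), (34, 32, 18, 27, 11), (34, 32, 31, 27, 11), (34, 6, 11, 22, 34), (34, 6, 16, 22, 34), (34, 6, 18, 27, 11), (34, 6, 31, 27, 11), (34, 8, 11, 22, 34), (34, 8, 16, 22, 34), (34, 8, 18, 27, 11), (34, 8, 31, 27, 11), (9, 31, 18, 5, 2), (9, 31, 31, 5, 2), (9, 5, 18, 5, 2), (9, 5, 31, 5, 2)}.
Apply σ_{B != 9 and C <= 22}; surviving tuples: {(1, 17, 10, 8, 28), (34, 12, 11, 22, 34), (34, 12, 16, 22, 34), (34, 24, 11, 22, 34), (34, 24, 16, 22, 34), (34, 25, 11, 22, 34), (34, 25, 16, 22, 34), (34, 32, 11, 22, 34), (34, 32, 16, 22, 34), (34, 6, 11, 22, 34), (34, 6, 16, 22, 34), (34, 8, 11, 22, 34), (34, 8, 16, 22, 34), (9, 31, 18, 5, 2), (9, 31, 31, 5, 2), (9, 5, 18, 5, 2), (9, 5, 31, 5, 2)}
π_{C, F, A} gives {(22, 34, 11), (22, 34, 16), (5, 9, 18), (5, 9, 31), (8, 1, 10)} (12 duplicate(s) eliminated).

{(22, 34, 11), (22, 34, 16), (5, 9, 18), (5, 9, 31), (8, 1, 10)}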